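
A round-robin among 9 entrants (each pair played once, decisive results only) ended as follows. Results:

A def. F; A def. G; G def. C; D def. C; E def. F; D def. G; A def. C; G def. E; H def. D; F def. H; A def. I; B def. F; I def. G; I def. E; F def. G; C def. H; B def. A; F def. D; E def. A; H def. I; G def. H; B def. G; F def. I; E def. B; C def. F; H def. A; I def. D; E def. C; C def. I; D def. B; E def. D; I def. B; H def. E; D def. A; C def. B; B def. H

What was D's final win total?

D's results: beat A, B, C, G; lost to E, F, H, I.
That is 4 wins.

4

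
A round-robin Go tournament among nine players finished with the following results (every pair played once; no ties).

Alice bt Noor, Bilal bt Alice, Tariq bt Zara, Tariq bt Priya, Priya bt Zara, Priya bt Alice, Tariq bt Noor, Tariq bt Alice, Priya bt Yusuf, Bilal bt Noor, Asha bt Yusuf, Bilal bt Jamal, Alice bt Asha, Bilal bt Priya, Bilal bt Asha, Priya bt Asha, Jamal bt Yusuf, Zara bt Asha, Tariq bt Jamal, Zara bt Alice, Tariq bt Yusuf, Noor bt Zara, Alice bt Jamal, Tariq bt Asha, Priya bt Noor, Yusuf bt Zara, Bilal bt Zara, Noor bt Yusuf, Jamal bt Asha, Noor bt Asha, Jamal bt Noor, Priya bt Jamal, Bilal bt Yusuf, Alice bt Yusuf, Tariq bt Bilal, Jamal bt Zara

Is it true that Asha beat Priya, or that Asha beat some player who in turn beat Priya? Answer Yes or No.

No

Asha did not beat Priya directly.
Asha beat Yusuf, but each of them lost to Priya. No two-step path.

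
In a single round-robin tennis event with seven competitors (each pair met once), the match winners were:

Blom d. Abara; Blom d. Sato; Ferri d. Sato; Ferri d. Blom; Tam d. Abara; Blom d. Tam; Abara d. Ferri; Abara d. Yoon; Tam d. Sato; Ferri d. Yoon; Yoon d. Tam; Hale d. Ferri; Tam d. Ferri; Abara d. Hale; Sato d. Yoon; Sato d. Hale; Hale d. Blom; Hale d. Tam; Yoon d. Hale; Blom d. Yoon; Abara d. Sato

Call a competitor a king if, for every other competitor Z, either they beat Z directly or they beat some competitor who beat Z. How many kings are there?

6

Yoon reaches everyone (king).
Abara reaches everyone (king).
Sato cannot reach Abara in two steps.
Blom reaches everyone (king).
Hale reaches everyone (king).
Ferri reaches everyone (king).
Tam reaches everyone (king).
Kings: Yoon, Abara, Blom, Hale, Ferri, Tam — 6.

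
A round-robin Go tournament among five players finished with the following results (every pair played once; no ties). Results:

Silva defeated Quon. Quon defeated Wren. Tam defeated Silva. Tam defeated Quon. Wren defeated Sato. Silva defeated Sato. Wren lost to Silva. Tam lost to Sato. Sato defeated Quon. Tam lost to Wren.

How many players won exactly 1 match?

1

Win totals: Tam 2, Wren 2, Silva 3, Sato 2, Quon 1.
Exactly 1: Quon — 1 player.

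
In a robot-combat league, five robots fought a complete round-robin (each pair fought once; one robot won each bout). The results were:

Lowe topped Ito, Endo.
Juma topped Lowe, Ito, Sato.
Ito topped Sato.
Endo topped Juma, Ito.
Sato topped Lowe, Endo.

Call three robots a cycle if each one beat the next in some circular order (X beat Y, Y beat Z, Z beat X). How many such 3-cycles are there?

Of the C(5,3) = 10 triples, the cyclic ones are: {Endo, Sato, Ito}; {Endo, Sato, Juma}; {Endo, Juma, Lowe}; {Sato, Ito, Lowe}.
That is 4.

4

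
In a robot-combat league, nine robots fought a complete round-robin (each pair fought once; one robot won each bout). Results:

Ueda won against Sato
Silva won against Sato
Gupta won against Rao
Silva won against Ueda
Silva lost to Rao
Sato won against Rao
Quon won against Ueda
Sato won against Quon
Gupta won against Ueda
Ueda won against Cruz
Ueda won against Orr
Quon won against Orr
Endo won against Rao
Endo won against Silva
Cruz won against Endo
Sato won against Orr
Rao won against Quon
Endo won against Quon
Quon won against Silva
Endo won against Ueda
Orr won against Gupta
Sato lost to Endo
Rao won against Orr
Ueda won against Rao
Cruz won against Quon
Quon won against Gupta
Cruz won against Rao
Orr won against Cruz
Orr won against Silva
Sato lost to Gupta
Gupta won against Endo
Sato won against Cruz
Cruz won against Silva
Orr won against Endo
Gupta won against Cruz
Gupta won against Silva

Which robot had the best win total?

Win totals: Endo 5, Gupta 6, Rao 3, Quon 4, Orr 4, Ueda 4, Sato 4, Silva 2, Cruz 4.
Gupta leads with 6 wins (next highest: 5).

Gupta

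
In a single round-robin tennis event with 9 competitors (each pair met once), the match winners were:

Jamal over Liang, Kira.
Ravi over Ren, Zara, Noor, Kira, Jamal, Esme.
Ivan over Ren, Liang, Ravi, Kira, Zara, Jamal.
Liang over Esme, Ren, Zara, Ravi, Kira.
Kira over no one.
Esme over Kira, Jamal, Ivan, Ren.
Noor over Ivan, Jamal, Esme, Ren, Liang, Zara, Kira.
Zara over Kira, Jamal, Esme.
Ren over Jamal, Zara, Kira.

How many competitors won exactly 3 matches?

Win totals: Ivan 6, Esme 4, Kira 0, Liang 5, Ravi 6, Ren 3, Zara 3, Jamal 2, Noor 7.
Exactly 3: Ren, Zara — 2 competitors.

2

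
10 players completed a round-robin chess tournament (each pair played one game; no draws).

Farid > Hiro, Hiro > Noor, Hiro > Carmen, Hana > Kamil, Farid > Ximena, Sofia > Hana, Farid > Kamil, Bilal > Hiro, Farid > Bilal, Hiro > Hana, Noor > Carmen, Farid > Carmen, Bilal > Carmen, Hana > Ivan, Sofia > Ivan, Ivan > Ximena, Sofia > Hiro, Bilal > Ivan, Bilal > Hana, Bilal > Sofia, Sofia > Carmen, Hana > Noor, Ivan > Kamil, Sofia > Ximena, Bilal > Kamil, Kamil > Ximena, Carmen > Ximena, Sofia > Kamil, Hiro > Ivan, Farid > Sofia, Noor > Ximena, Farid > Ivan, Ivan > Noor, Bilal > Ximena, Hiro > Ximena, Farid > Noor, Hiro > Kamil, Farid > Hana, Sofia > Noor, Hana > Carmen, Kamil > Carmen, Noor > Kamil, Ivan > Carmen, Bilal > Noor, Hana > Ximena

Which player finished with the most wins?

Win totals: Hiro 6, Farid 9, Kamil 2, Carmen 1, Bilal 8, Ivan 4, Hana 5, Ximena 0, Sofia 7, Noor 3.
Farid leads with 9 wins (next highest: 8).

Farid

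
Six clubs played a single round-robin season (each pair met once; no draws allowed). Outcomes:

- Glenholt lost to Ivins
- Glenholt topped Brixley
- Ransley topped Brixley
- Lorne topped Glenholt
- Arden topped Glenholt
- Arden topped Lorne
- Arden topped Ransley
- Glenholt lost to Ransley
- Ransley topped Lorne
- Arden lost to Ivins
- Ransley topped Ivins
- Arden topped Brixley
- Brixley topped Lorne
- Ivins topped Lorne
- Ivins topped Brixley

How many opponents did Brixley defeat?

1

Brixley's results: beat Lorne; lost to Ransley, Glenholt, Arden, Ivins.
That is 1 win.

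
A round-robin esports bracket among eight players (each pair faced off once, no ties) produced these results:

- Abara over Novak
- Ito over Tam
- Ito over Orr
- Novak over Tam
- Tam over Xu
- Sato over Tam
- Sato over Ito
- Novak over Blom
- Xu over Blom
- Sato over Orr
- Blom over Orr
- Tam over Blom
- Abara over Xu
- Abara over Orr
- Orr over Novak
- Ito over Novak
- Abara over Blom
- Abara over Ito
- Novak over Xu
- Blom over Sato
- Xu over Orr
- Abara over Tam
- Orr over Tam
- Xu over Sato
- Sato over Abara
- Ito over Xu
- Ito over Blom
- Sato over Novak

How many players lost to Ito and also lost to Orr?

2

Ito beat: Xu, Novak, Blom, Orr, Tam.
Orr beat: Novak, Tam.
Both beat: Novak, Tam — 2.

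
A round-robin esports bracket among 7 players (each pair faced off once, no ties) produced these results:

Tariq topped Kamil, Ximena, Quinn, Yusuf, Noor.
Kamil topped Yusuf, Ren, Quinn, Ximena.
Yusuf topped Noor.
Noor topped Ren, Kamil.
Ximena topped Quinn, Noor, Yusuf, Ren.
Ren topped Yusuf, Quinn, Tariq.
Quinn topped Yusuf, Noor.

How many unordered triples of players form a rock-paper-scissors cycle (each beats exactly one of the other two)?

Win totals: Noor 2, Tariq 5, Ximena 4, Yusuf 1, Ren 3, Kamil 4, Quinn 2.
A player with w wins dominates both others in C(w,2) triples; summing gives 1 + 10 + 6 + 0 + 3 + 6 + 1 = 27 transitive triples.
Total triples C(7,3) = 35, so cyclic triples = 35 − 27 = 8.

8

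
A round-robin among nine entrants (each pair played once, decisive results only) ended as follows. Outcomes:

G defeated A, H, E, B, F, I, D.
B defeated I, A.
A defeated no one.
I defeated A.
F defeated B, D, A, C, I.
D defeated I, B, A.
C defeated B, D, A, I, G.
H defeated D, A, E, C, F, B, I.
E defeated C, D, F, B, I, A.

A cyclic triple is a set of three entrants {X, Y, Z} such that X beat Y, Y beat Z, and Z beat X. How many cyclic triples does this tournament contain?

3

Win totals: A 0, B 2, C 5, D 3, E 6, F 5, G 7, H 7, I 1.
An entrant with w wins dominates both others in C(w,2) triples; summing gives 0 + 1 + 10 + 3 + 15 + 10 + 21 + 21 + 0 = 81 transitive triples.
Total triples C(9,3) = 84, so cyclic triples = 84 − 81 = 3.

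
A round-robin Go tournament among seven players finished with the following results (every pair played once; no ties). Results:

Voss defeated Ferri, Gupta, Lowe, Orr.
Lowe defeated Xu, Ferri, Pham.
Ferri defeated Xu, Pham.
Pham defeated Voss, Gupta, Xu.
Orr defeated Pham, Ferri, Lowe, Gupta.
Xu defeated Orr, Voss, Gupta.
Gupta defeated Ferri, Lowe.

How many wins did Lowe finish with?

3

Lowe's results: beat Xu, Ferri, Pham; lost to Orr, Voss, Gupta.
That is 3 wins.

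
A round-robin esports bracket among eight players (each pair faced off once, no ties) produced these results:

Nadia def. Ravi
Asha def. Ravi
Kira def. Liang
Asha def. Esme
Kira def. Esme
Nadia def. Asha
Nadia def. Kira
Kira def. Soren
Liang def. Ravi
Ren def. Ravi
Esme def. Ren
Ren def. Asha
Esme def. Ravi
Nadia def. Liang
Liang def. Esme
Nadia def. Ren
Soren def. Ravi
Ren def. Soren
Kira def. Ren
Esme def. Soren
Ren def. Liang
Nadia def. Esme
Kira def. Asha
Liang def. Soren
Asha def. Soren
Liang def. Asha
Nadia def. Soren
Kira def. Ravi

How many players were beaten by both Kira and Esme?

Kira beat: Ravi, Liang, Ren, Esme, Asha, Soren.
Esme beat: Ravi, Ren, Soren.
Both beat: Ravi, Ren, Soren — 3.

3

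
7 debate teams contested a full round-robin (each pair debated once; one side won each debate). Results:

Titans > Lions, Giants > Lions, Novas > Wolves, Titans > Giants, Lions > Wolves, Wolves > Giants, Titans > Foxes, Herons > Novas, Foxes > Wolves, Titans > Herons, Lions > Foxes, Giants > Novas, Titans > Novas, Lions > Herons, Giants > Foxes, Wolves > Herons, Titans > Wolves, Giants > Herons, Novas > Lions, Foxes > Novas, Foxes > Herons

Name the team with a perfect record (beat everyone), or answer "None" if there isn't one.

Titans

Titans has 6 wins out of 6 opponents — a perfect record.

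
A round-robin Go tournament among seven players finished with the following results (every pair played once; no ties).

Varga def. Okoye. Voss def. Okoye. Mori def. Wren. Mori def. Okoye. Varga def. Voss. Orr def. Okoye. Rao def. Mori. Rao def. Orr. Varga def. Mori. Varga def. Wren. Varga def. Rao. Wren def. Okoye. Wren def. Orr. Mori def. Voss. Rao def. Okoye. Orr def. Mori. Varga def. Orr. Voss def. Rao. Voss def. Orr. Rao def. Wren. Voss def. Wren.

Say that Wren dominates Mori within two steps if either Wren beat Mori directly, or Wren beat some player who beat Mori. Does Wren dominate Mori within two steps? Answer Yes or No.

Wren did not beat Mori directly.
Wren beat Orr, Okoye. Of those, Orr beat Mori.

Yes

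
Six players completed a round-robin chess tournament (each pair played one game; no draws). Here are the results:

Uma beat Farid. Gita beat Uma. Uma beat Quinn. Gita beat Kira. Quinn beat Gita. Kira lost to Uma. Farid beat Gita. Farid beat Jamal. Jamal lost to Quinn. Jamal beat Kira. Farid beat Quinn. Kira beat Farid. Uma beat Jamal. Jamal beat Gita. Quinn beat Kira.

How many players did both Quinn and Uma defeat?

2

Quinn beat: Gita, Jamal, Kira.
Uma beat: Farid, Jamal, Kira, Quinn.
Both beat: Jamal, Kira — 2.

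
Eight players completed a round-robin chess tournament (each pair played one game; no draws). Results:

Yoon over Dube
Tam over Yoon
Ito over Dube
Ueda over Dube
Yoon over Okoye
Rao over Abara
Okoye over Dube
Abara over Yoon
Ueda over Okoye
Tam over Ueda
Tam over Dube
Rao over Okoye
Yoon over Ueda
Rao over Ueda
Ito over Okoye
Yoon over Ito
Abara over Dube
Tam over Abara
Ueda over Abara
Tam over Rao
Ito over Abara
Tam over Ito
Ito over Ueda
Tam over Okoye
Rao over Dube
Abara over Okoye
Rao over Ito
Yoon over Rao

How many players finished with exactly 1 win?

1

Win totals: Okoye 1, Yoon 5, Tam 7, Abara 3, Ueda 3, Ito 4, Dube 0, Rao 5.
Exactly 1: Okoye — 1 player.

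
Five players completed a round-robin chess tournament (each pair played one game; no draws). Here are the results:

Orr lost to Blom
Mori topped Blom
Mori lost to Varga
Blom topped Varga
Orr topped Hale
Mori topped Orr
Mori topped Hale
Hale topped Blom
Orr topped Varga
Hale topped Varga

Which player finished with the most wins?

Mori

Win totals: Mori 3, Blom 2, Varga 1, Hale 2, Orr 2.
Mori leads with 3 wins (next highest: 2).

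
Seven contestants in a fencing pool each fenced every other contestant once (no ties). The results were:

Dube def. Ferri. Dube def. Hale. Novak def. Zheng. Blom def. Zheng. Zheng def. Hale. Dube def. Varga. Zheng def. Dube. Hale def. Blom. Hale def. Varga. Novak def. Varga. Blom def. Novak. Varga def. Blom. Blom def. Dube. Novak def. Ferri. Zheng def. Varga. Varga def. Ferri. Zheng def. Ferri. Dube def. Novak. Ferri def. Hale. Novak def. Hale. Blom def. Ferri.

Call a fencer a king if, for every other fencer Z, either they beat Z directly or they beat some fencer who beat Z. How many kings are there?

6

Hale reaches everyone (king).
Zheng reaches everyone (king).
Blom reaches everyone (king).
Novak reaches everyone (king).
Ferri cannot reach Zheng, Novak, Dube in two steps.
Varga reaches everyone (king).
Dube reaches everyone (king).
Kings: Hale, Zheng, Blom, Novak, Varga, Dube — 6.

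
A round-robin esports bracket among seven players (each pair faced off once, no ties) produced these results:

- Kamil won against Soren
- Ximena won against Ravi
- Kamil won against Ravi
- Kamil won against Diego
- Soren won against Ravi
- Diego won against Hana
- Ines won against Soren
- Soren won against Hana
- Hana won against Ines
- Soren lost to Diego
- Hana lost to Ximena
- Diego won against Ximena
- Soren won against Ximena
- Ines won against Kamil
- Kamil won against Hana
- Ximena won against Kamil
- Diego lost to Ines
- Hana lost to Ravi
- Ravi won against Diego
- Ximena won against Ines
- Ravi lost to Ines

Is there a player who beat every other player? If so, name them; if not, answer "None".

Highest win total is Ximena with 4 (out of 6 possible).
Ximena lost to Soren, Diego, so no player went undefeated.

None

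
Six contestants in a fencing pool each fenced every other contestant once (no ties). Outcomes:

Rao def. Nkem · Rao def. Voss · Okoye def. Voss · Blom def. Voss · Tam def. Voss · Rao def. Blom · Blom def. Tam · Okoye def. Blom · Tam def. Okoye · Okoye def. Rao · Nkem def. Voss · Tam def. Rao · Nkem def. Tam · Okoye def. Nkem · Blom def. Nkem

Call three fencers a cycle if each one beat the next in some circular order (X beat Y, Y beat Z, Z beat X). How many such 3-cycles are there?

4

Of the C(6,3) = 20 triples, the cyclic ones are: {Rao, Nkem, Tam}; {Rao, Tam, Blom}; {Okoye, Nkem, Tam}; {Okoye, Tam, Blom}.
That is 4.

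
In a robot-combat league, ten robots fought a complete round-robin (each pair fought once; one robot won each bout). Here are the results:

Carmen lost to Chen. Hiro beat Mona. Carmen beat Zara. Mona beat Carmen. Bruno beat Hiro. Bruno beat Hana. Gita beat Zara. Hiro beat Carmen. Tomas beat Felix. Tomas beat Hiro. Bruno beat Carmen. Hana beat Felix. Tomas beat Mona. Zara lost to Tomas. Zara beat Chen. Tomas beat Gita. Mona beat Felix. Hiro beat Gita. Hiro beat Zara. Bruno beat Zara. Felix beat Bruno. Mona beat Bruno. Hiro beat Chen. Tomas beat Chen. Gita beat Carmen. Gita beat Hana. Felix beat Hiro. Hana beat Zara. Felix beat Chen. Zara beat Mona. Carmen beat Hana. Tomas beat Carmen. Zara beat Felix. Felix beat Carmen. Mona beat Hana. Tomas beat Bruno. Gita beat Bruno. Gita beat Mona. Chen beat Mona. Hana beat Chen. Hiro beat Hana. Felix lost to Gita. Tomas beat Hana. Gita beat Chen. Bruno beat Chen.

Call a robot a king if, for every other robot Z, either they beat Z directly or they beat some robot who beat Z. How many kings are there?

1

Zara cannot reach Tomas, Gita in two steps.
Hana cannot reach Tomas, Gita in two steps.
Tomas reaches everyone (king).
Carmen cannot reach Tomas, Bruno, Hiro, Gita in two steps.
Bruno cannot reach Tomas in two steps.
Felix cannot reach Tomas in two steps.
Chen cannot reach Tomas, Hiro, Gita in two steps.
Hiro cannot reach Tomas in two steps.
Mona cannot reach Tomas, Gita in two steps.
Gita cannot reach Tomas in two steps.
Kings: Tomas — 1.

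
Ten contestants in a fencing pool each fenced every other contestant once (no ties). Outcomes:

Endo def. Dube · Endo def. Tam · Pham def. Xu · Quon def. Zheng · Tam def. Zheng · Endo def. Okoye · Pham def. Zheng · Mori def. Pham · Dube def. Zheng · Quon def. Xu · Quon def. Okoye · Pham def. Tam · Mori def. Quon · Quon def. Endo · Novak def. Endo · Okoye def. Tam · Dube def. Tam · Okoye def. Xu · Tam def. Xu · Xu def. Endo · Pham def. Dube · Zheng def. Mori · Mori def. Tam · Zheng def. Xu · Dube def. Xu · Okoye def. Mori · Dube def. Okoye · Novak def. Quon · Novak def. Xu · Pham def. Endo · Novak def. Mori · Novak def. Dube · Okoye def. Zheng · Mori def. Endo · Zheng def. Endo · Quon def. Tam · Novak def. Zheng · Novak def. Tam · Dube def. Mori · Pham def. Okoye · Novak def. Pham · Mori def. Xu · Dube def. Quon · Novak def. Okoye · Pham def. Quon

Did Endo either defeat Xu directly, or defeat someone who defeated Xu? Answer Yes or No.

Endo did not beat Xu directly.
Endo beat Okoye, Dube, Tam. Of those, Okoye beat Xu.

Yes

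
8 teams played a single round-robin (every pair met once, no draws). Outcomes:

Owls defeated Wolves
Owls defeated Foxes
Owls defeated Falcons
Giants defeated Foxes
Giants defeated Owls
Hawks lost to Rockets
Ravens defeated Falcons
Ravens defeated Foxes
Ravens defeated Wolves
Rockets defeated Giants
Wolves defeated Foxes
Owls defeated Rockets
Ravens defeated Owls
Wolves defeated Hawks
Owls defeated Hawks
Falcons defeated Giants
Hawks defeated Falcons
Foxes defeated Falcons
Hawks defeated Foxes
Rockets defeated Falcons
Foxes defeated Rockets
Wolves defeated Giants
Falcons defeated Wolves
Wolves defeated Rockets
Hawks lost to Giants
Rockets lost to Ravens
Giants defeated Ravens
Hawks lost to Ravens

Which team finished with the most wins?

Ravens

Win totals: Hawks 2, Rockets 3, Giants 4, Foxes 2, Ravens 6, Owls 5, Falcons 2, Wolves 4.
Ravens leads with 6 wins (next highest: 5).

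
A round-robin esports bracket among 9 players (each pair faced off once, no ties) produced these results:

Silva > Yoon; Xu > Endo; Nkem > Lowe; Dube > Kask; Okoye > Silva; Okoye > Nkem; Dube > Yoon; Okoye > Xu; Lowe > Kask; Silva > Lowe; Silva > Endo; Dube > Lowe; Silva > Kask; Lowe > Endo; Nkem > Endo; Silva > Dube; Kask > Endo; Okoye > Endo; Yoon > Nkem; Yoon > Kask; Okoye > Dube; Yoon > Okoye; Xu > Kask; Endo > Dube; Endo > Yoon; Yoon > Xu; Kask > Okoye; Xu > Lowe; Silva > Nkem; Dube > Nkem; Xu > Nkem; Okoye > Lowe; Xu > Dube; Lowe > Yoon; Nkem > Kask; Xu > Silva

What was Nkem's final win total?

Nkem's results: beat Endo, Lowe, Kask; lost to Xu, Dube, Silva, Okoye, Yoon.
That is 3 wins.

3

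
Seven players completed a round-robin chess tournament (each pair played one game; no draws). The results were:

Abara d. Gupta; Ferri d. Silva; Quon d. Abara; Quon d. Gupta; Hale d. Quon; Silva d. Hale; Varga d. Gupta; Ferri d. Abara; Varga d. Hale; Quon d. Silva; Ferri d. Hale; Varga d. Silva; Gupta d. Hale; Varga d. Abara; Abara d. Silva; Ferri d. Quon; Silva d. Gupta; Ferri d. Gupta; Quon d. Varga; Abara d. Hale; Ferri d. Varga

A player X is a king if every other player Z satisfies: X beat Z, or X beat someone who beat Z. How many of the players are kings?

Silva cannot reach Abara, Ferri, Varga in two steps.
Hale cannot reach Ferri in two steps.
Abara cannot reach Ferri, Varga in two steps.
Ferri reaches everyone (king).
Gupta cannot reach Silva, Abara, Ferri, Varga in two steps.
Quon cannot reach Ferri in two steps.
Varga cannot reach Ferri in two steps.
Kings: Ferri — 1.

1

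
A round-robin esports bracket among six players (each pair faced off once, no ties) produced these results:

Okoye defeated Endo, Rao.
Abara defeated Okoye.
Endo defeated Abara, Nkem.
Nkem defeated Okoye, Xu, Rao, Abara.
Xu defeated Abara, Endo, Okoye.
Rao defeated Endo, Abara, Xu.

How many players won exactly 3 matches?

2

Win totals: Abara 1, Rao 3, Xu 3, Okoye 2, Endo 2, Nkem 4.
Exactly 3: Rao, Xu — 2 players.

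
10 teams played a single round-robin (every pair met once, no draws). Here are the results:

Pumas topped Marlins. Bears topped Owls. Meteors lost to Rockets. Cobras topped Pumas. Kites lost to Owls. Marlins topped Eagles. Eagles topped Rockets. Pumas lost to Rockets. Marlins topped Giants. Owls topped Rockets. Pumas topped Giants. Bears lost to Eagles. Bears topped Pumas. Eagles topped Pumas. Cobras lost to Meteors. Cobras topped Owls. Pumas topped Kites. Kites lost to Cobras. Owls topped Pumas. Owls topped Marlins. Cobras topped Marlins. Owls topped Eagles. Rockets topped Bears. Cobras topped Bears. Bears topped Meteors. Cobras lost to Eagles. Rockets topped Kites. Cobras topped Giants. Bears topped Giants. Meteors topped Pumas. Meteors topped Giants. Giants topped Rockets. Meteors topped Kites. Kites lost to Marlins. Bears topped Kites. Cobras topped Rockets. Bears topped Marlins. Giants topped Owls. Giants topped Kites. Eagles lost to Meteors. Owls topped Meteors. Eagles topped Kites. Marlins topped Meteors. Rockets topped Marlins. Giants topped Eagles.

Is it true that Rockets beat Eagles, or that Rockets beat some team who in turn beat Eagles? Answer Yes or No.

Rockets did not beat Eagles directly.
Rockets beat Marlins, Pumas, Kites, Meteors, Bears. Of those, Marlins beat Eagles.

Yes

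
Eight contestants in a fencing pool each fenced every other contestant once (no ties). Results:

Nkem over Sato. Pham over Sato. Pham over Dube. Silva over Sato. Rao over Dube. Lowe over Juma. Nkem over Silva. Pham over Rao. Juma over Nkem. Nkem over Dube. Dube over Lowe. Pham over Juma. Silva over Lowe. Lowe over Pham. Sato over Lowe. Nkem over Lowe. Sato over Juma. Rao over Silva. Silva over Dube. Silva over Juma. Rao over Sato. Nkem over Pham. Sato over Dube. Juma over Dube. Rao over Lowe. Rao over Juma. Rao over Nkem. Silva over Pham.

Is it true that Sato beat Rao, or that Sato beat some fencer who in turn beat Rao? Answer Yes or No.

Sato did not beat Rao directly.
Sato beat Juma, Lowe, Dube, but each of them lost to Rao. No two-step path.

No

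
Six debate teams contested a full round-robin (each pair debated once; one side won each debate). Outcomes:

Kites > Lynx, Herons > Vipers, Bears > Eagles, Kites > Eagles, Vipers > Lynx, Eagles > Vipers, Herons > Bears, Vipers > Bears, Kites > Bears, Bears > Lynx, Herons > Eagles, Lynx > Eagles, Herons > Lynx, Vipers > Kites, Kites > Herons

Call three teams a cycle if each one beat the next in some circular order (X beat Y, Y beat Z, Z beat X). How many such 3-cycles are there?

Win totals: Eagles 1, Bears 2, Herons 4, Kites 4, Vipers 3, Lynx 1.
A team with w wins dominates both others in C(w,2) triples; summing gives 0 + 1 + 6 + 6 + 3 + 0 = 16 transitive triples.
Total triples C(6,3) = 20, so cyclic triples = 20 − 16 = 4.

4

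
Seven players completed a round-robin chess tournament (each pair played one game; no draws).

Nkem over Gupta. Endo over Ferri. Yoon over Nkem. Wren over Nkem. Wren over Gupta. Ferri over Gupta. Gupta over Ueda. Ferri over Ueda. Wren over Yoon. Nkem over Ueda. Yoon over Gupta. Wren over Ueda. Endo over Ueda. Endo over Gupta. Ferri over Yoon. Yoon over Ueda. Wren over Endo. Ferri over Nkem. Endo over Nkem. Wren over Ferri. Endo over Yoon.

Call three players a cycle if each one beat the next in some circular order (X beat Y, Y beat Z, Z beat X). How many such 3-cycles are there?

Win totals: Gupta 1, Ueda 0, Ferri 4, Nkem 2, Endo 5, Yoon 3, Wren 6.
A player with w wins dominates both others in C(w,2) triples; summing gives 0 + 0 + 6 + 1 + 10 + 3 + 15 = 35 transitive triples.
Total triples C(7,3) = 35, so cyclic triples = 35 − 35 = 0.

0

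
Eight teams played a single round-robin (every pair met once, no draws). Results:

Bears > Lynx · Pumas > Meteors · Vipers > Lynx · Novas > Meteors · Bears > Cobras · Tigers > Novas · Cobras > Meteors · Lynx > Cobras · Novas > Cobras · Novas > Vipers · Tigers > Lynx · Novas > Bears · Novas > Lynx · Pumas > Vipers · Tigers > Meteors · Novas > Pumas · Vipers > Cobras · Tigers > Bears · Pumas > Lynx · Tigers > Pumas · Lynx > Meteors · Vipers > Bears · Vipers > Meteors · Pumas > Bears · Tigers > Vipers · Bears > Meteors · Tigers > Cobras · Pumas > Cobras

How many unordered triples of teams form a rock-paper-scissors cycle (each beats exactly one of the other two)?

0

Win totals: Meteors 0, Novas 6, Cobras 1, Pumas 5, Tigers 7, Vipers 4, Bears 3, Lynx 2.
A team with w wins dominates both others in C(w,2) triples; summing gives 0 + 15 + 0 + 10 + 21 + 6 + 3 + 1 = 56 transitive triples.
Total triples C(8,3) = 56, so cyclic triples = 56 − 56 = 0.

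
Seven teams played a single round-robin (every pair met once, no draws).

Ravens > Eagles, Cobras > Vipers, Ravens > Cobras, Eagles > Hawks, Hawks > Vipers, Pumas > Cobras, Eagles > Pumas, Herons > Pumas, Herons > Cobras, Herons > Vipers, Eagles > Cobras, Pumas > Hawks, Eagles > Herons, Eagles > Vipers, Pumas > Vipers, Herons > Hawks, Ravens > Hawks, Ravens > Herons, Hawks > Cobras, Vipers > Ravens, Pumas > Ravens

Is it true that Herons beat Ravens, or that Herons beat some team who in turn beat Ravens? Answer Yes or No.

Herons did not beat Ravens directly.
Herons beat Vipers, Pumas, Cobras, Hawks. Of those, Vipers beat Ravens.

Yes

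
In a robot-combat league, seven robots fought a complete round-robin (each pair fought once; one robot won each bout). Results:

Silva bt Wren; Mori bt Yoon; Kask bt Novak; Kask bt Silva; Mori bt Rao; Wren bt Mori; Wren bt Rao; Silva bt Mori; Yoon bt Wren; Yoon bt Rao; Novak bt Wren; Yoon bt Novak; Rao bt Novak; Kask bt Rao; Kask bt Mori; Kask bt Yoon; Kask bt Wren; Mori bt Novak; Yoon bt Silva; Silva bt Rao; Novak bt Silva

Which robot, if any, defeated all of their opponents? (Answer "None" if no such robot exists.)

Kask

Kask has 6 wins out of 6 opponents — a perfect record.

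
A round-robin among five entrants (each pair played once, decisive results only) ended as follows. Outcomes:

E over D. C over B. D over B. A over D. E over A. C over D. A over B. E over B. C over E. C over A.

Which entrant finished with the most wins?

Win totals: A 2, B 0, C 4, D 1, E 3.
C leads with 4 wins (next highest: 3).

C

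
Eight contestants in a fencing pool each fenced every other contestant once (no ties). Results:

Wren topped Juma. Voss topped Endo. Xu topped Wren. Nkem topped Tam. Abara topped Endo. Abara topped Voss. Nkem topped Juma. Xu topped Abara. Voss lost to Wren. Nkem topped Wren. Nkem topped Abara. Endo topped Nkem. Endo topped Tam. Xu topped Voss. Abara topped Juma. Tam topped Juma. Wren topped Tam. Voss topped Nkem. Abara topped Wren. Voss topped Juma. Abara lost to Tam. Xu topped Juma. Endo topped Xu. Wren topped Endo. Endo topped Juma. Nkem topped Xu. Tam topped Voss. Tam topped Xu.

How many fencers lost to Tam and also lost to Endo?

Tam beat: Abara, Juma, Voss, Xu.
Endo beat: Nkem, Juma, Xu, Tam.
Both beat: Juma, Xu — 2.

2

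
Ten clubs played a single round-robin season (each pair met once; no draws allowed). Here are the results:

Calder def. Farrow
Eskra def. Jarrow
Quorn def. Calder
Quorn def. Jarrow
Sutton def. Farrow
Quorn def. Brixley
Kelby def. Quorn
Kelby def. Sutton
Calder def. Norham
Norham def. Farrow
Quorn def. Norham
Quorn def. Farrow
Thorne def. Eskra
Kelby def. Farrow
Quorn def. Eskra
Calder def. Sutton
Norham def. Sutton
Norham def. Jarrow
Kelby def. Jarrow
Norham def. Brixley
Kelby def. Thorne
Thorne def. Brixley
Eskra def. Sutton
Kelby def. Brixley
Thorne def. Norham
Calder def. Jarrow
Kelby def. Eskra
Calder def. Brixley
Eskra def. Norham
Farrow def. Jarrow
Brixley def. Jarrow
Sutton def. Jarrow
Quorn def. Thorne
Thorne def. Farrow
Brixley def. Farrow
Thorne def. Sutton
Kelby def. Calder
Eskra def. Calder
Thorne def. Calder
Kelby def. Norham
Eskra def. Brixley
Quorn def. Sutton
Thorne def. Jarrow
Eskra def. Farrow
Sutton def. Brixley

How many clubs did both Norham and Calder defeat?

Norham beat: Farrow, Jarrow, Brixley, Sutton.
Calder beat: Farrow, Norham, Jarrow, Brixley, Sutton.
Both beat: Farrow, Jarrow, Brixley, Sutton — 4.

4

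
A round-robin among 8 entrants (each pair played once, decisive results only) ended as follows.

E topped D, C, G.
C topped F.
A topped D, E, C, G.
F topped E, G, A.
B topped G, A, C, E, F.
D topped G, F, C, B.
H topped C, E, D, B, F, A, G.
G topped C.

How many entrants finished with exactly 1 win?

Win totals: A 4, B 5, C 1, D 4, E 3, F 3, G 1, H 7.
Exactly 1: C, G — 2 entrants.

2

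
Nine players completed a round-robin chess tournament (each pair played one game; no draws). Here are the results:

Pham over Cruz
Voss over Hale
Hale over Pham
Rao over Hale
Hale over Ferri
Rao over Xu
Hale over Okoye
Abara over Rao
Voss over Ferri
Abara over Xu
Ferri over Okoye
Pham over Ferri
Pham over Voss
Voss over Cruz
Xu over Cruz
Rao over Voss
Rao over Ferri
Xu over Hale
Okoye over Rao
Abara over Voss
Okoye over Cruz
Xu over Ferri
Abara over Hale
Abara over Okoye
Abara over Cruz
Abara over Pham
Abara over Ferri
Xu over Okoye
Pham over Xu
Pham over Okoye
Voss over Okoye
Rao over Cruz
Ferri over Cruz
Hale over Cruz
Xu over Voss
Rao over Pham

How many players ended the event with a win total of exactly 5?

Win totals: Abara 8, Rao 6, Okoye 2, Hale 4, Xu 5, Voss 4, Pham 5, Cruz 0, Ferri 2.
Exactly 5: Xu, Pham — 2 players.

2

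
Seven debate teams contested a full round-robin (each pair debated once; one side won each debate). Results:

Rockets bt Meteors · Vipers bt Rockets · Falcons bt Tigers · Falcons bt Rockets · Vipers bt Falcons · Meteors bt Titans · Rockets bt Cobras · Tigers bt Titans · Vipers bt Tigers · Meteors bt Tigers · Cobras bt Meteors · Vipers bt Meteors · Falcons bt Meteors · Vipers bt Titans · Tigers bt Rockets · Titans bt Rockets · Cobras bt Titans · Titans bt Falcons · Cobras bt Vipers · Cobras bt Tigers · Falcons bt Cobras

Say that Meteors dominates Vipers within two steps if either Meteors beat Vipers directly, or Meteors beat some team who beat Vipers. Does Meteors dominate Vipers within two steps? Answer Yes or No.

Meteors did not beat Vipers directly.
Meteors beat Tigers, Titans, but each of them lost to Vipers. No two-step path.

No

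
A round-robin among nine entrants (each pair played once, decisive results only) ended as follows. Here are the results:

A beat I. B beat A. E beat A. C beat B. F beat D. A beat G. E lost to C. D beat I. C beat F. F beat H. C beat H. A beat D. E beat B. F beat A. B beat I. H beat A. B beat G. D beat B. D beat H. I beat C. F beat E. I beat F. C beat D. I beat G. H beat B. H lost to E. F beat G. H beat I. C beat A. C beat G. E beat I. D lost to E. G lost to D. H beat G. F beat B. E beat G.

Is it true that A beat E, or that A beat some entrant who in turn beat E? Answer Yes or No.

No

A did not beat E directly.
A beat D, G, I, but each of them lost to E. No two-step path.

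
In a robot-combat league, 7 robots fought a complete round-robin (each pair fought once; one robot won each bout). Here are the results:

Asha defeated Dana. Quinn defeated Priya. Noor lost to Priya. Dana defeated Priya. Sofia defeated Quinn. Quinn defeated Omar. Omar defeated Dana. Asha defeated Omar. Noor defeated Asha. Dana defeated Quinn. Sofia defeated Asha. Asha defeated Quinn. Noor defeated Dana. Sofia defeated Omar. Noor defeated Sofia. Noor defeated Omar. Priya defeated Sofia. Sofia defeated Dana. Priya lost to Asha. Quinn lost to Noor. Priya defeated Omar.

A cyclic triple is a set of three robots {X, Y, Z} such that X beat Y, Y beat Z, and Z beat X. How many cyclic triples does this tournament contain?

8

Win totals: Sofia 4, Noor 5, Dana 2, Omar 1, Priya 3, Asha 4, Quinn 2.
A robot with w wins dominates both others in C(w,2) triples; summing gives 6 + 10 + 1 + 0 + 3 + 6 + 1 = 27 transitive triples.
Total triples C(7,3) = 35, so cyclic triples = 35 − 27 = 8.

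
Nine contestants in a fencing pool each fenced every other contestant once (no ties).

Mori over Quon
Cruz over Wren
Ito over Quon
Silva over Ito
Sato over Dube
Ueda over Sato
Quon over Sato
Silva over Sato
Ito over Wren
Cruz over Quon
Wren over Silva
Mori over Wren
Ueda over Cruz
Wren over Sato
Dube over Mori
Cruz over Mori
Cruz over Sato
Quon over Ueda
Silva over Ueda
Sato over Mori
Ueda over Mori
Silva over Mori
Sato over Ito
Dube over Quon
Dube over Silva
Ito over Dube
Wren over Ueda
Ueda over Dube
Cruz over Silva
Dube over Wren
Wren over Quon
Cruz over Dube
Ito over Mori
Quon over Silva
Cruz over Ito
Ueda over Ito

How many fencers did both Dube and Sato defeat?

Dube beat: Quon, Wren, Mori, Silva.
Sato beat: Dube, Mori, Ito.
Both beat: Mori — 1.

1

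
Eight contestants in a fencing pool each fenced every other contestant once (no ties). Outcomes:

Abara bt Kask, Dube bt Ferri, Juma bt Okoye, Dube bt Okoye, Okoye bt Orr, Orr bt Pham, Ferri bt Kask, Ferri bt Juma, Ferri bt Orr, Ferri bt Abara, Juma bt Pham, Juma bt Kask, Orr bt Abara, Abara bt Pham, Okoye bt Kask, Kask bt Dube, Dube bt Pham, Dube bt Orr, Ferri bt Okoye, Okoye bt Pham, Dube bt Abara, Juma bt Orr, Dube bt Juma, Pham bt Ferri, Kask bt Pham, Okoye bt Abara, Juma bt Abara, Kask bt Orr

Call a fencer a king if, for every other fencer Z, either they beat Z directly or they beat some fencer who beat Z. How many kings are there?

Ferri reaches everyone (king).
Orr cannot reach Dube, Okoye, Juma in two steps.
Dube reaches everyone (king).
Okoye cannot reach Juma in two steps.
Kask reaches everyone (king).
Pham cannot reach Dube in two steps.
Abara cannot reach Okoye, Juma in two steps.
Juma reaches everyone (king).
Kings: Ferri, Dube, Kask, Juma — 4.

4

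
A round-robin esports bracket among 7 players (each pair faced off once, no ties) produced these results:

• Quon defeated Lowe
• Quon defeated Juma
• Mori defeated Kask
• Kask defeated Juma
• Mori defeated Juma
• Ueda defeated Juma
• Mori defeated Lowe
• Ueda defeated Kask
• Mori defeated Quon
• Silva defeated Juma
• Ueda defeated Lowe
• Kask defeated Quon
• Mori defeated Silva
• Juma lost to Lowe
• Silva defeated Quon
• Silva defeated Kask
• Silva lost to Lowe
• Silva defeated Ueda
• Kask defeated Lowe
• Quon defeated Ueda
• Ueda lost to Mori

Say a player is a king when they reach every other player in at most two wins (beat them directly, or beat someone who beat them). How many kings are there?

1

Silva cannot reach Mori in two steps.
Mori reaches everyone (king).
Ueda cannot reach Mori in two steps.
Quon cannot reach Mori in two steps.
Juma cannot reach Silva, Mori, Ueda, Quon, Kask, Lowe in two steps.
Kask cannot reach Mori in two steps.
Lowe cannot reach Mori in two steps.
Kings: Mori — 1.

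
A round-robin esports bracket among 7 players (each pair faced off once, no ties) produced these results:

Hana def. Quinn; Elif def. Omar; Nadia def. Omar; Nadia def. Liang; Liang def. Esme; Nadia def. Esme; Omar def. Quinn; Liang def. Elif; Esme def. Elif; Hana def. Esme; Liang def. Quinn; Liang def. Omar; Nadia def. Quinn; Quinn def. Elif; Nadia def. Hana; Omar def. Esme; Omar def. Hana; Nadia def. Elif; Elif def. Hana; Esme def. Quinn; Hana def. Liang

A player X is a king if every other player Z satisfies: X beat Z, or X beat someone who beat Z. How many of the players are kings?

1

Hana cannot reach Nadia in two steps.
Liang cannot reach Nadia in two steps.
Omar cannot reach Nadia in two steps.
Nadia reaches everyone (king).
Elif cannot reach Nadia in two steps.
Quinn cannot reach Liang, Nadia, Esme in two steps.
Esme cannot reach Liang, Nadia in two steps.
Kings: Nadia — 1.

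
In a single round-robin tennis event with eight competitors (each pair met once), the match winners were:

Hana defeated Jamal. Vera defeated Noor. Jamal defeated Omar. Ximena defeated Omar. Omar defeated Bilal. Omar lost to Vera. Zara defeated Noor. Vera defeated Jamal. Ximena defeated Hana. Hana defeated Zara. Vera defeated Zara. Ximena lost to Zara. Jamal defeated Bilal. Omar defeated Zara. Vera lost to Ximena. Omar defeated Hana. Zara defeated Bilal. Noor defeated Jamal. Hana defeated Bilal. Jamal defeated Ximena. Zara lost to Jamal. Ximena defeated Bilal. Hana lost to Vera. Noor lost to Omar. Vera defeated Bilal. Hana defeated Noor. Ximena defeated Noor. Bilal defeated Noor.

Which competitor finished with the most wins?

Win totals: Zara 3, Noor 1, Vera 6, Bilal 1, Omar 4, Ximena 5, Hana 4, Jamal 4.
Vera leads with 6 wins (next highest: 5).

Vera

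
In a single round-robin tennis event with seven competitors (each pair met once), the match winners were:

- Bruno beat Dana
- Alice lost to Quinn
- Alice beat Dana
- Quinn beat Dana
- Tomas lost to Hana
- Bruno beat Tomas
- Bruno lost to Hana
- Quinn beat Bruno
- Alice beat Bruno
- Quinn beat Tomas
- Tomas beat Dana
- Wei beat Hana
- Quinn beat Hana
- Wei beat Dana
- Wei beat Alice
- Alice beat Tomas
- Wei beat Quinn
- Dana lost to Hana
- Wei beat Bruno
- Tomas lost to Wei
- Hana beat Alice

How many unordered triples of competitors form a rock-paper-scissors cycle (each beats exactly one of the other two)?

0

Win totals: Quinn 5, Hana 4, Wei 6, Alice 3, Tomas 1, Dana 0, Bruno 2.
A competitor with w wins dominates both others in C(w,2) triples; summing gives 10 + 6 + 15 + 3 + 0 + 0 + 1 = 35 transitive triples.
Total triples C(7,3) = 35, so cyclic triples = 35 − 35 = 0.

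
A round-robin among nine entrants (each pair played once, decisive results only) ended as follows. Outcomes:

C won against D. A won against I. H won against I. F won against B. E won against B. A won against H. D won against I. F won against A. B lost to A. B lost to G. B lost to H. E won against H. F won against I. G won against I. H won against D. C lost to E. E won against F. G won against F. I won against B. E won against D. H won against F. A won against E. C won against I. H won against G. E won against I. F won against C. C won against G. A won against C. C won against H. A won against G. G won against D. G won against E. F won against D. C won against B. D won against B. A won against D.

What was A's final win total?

7

A's results: beat B, C, D, E, G, H, I; lost to F.
That is 7 wins.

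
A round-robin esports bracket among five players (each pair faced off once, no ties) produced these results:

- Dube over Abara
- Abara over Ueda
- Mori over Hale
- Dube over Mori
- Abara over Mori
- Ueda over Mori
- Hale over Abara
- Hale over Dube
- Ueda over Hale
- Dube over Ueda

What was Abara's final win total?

2

Abara's results: beat Ueda, Mori; lost to Dube, Hale.
That is 2 wins.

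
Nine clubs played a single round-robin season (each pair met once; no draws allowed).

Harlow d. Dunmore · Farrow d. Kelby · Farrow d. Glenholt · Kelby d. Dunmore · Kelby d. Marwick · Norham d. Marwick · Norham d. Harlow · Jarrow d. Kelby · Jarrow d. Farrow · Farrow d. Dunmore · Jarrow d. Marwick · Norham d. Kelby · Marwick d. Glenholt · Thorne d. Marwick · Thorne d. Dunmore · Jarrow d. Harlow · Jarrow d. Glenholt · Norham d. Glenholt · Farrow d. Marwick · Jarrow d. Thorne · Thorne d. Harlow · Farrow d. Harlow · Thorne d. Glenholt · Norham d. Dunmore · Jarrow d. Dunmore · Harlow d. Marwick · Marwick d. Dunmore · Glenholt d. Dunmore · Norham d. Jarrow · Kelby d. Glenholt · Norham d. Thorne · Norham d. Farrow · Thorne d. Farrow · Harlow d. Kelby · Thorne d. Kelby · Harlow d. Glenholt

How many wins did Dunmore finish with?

Dunmore's results: beat no one; lost to Harlow, Thorne, Norham, Kelby, Farrow, Jarrow, Glenholt, Marwick.
That is 0 wins.

0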